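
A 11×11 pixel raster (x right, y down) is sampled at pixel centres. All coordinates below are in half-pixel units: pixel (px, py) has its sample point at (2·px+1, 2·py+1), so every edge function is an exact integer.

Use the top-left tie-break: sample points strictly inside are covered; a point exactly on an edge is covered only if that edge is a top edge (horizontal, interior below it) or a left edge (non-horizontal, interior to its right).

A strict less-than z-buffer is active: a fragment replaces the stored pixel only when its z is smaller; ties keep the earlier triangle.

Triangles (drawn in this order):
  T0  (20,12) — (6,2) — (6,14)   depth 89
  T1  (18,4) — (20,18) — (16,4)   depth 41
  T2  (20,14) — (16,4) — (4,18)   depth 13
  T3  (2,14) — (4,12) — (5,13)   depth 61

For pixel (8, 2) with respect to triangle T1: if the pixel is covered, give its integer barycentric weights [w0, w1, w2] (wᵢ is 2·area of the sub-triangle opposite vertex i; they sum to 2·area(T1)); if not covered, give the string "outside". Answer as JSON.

T0:
  2·area = 168  (B↔C swapped to make it positive)
  edge (20, 12)→(6, 14): d=(-14,2) right/bottom  bias=-1
  edge (6, 14)→(6, 2): d=(0,-12) top-left  bias=+0
  edge (6, 2)→(20, 12): d=(14,10) right/bottom  bias=-1
    (3,1)@(7, 3): e=[152,12,4] → #
    (4,1)@(9, 3): e=[148,36,-16] → ·
    (3,2)@(7, 5): e=[124,12,32] → #
    (4,2)@(9, 5): e=[120,36,12] → #
    (5,2)@(11, 5): e=[116,60,-8] → ·
    (3,3)@(7, 7): e=[96,12,60] → #
    (5,3)@(11, 7): e=[88,60,20] → #
    (6,3)@(13, 7): e=[84,84,0] → ·  [on edge]
    (3,4)@(7, 9): e=[68,12,88] → #
    (6,4)@(13, 9): e=[56,84,28] → #
    (7,4)@(15, 9): e=[52,108,8] → #
    (8,4)@(17, 9): e=[48,132,-12] → ·
    (6,6)@(13, 13): e=[0,84,84] → ·  [on edge]
  covered (20 px):
    · · · · · · · · · · ·
    · · · # · · · · · · ·
    · · · # # · · · · · ·
    · · · # # # · · · · ·
    · · · # # # # # · · ·
    · · · # # # # # # · ·
    · · · # # # · · · · ·
    · · · · · · · · · · ·
    · · · · · · · · · · ·
    · · · · · · · · · · ·
    · · · · · · · · · · ·
T1:
  2·area = 28
  edge (18, 4)→(20, 18): d=(2,14) right/bottom  bias=-1
  edge (20, 18)→(16, 4): d=(-4,-14) top-left  bias=+0
  edge (16, 4)→(18, 4): d=(2,0) top-left  bias=+0
    (8,2)@(17, 5): e=[16,10,2] → #
    (9,2)@(19, 5): e=[-12,38,2] → ·
    (8,3)@(17, 7): e=[20,2,6] → #
    (9,3)@(19, 7): e=[-8,30,6] → ·
    (8,4)@(17, 9): e=[24,-6,10] → ·
    (9,5)@(19, 11): e=[0,14,14] → ·  [on edge]
    (9,6)@(19, 13): e=[4,6,18] → #
    (10,6)@(21, 13): e=[-24,34,18] → ·
    (9,7)@(19, 15): e=[8,-2,22] → ·
  covered (3 px):
    · · · · · · · · · · ·
    · · · · · · · · · · ·
    · · · · · · · · # · ·
    · · · · · · · · # · ·
    · · · · · · · · · · ·
    · · · · · · · · · · ·
    · · · · · · · · · # ·
    · · · · · · · · · · ·
    · · · · · · · · · · ·
    · · · · · · · · · · ·
    · · · · · · · · · · ·
T2:
  2·area = 176  (B↔C swapped to make it positive)
  edge (20, 14)→(4, 18): d=(-16,4) right/bottom  bias=-1
  edge (4, 18)→(16, 4): d=(12,-14) top-left  bias=+0
  edge (16, 4)→(20, 14): d=(4,10) right/bottom  bias=-1
    (7,3)@(15, 7): e=[132,22,22] → #
    (8,3)@(17, 7): e=[124,50,2] → #
    (9,3)@(19, 7): e=[116,78,-18] → ·
    (6,4)@(13, 9): e=[108,18,50] → #
    (9,4)@(19, 9): e=[84,102,-10] → ·
    (5,5)@(11, 11): e=[84,14,78] → #
    (9,5)@(19, 11): e=[52,126,-2] → ·
    (4,6)@(9, 13): e=[60,10,106] → #
    (9,6)@(19, 13): e=[20,150,6] → #
    (10,6)@(21, 13): e=[12,178,-14] → ·
    (3,7)@(7, 15): e=[36,6,134] → #
    (8,7)@(17, 15): e=[-4,146,34] → ·
  covered (22 px):
    · · · · · · · · · · ·
    · · · · · · · · · · ·
    · · · · · · · · · · ·
    · · · · · · · # # · ·
    · · · · · · # # # · ·
    · · · · · # # # # · ·
    · · · · # # # # # # ·
    · · · # # # # # · · ·
    · · # # · · · · · · ·
    · · · · · · · · · · ·
    · · · · · · · · · · ·
T3:
  2·area = 4
  edge (2, 14)→(4, 12): d=(2,-2) top-left  bias=+0
  edge (4, 12)→(5, 13): d=(1,1) right/bottom  bias=-1
  edge (5, 13)→(2, 14): d=(-3,1) right/bottom  bias=-1
    (7,0)@(15, 1): e=[0,-22,26] → ·  [on edge]
    (6,1)@(13, 3): e=[0,-18,22] → ·  [on edge]
    (5,2)@(11, 5): e=[0,-14,18] → ·  [on edge]
    (4,3)@(9, 7): e=[0,-10,14] → ·  [on edge]
    (0,4)@(1, 9): e=[-12,0,16] → ·  [on edge]
    (3,4)@(7, 9): e=[0,-6,10] → ·  [on edge]
    (8,4)@(17, 9): e=[20,-16,0] → ·  [on edge]
    (1,5)@(3, 11): e=[-4,0,8] → ·  [on edge]
    (2,5)@(5, 11): e=[0,-2,6] → ·  [on edge]
    (5,5)@(11, 11): e=[12,-8,0] → ·  [on edge]
    (1,6)@(3, 13): e=[0,2,2] → #  [on edge]
    (2,6)@(5, 13): e=[4,0,0] → ·  [on edge]
    (0,7)@(1, 15): e=[0,6,-2] → ·  [on edge]
    (3,7)@(7, 15): e=[12,0,-8] → ·  [on edge]
    (4,8)@(9, 17): e=[20,0,-16] → ·  [on edge]
    (5,9)@(11, 19): e=[28,0,-24] → ·  [on edge]
    (6,10)@(13, 21): e=[36,0,-32] → ·  [on edge]
  covered (1 px):
    · · · · · · · · · · ·
    · · · · · · · · · · ·
    · · · · · · · · · · ·
    · · · · · · · · · · ·
    · · · · · · · · · · ·
    · · · · · · · · · · ·
    · # · · · · · · · · ·
    · · · · · · · · · · ·
    · · · · · · · · · · ·
    · · · · · · · · · · ·
    · · · · · · · · · · ·

Result: [10,2,16]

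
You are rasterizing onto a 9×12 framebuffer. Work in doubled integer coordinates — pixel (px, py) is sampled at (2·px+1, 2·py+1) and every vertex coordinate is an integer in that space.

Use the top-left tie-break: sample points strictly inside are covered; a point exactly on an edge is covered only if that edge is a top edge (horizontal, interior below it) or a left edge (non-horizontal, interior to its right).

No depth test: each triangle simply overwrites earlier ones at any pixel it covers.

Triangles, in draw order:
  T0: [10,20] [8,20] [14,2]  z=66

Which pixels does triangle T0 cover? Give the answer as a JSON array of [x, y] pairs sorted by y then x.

T0:
  2·area = 36
  edge (10, 20)→(8, 20): d=(-2,0) right/bottom  bias=-1
  edge (8, 20)→(14, 2): d=(6,-18) top-left  bias=+0
  edge (14, 2)→(10, 20): d=(-4,18) right/bottom  bias=-1
    (6,2)@(13, 5): e=[30,0,6] → X  [on edge]
    (7,2)@(15, 5): e=[30,36,-30] → .
    (6,3)@(13, 7): e=[26,12,-2] → .
    (5,5)@(11, 11): e=[18,0,18] → X  [on edge]
    (6,5)@(13, 11): e=[18,36,-18] → .
    (5,6)@(11, 13): e=[14,12,10] → X
    (6,6)@(13, 13): e=[14,48,-26] → .
    (5,7)@(11, 15): e=[10,24,2] → X
    (6,7)@(13, 15): e=[10,60,-34] → .
    (4,8)@(9, 17): e=[6,0,30] → X  [on edge]
    (5,8)@(11, 17): e=[6,36,-6] → .
    (4,9)@(9, 19): e=[2,12,22] → X
    (3,11)@(7, 23): e=[-6,0,42] → .  [on edge]
  covered (6 px):
    . . . . . . . . .
    . . . . . . . . .
    . . . . . . X . .
    . . . . . . . . .
    . . . . . . . . .
    . . . . . X . . .
    . . . . . X . . .
    . . . . . X . . .
    . . . . X . . . .
    . . . . X . . . .
    . . . . . . . . .
    . . . . . . . . .

Result: [[6,2],[5,5],[5,6],[5,7],[4,8],[4,9]]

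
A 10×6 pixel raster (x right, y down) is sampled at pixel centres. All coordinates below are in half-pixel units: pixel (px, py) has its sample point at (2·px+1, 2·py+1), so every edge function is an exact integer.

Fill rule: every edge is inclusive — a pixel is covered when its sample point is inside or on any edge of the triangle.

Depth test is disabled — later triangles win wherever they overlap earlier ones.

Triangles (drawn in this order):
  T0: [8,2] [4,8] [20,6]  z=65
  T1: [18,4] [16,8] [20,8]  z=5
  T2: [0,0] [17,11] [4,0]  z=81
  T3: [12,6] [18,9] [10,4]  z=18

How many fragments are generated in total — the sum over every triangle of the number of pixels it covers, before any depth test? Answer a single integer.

T0:
  2·area = 88  (B↔C swapped to make it positive)
  edge (8, 2)→(20, 6): d=(12,4) inclusive
  edge (20, 6)→(4, 8): d=(-16,2) inclusive
  edge (4, 8)→(8, 2): d=(4,-6) inclusive
    (2,0)@(5, 1): e=[0,110,-22] → ·  [on edge]
    (4,1)@(9, 3): e=[8,70,10] → █
    (5,1)@(11, 3): e=[0,66,22] → █  [on edge]
    (6,1)@(13, 3): e=[-8,62,34] → ·
    (3,2)@(7, 5): e=[40,42,6] → █
    (6,2)@(13, 5): e=[16,30,42] → █
    (7,2)@(15, 5): e=[8,26,54] → █
    (8,2)@(17, 5): e=[0,22,66] → █  [on edge]
    (9,2)@(19, 5): e=[-8,18,78] → ·
    (2,3)@(5, 7): e=[72,14,2] → █
    (6,3)@(13, 7): e=[40,-2,50] → ·
    (7,3)@(15, 7): e=[32,-6,62] → ·
  covered (12 px):
    · · · · · · · · · ·
    · · · · █ █ · · · ·
    · · · █ █ █ █ █ █ ·
    · · █ █ █ █ · · · ·
    · · · · · · · · · ·
    · · · · · · · · · ·
T1:
  2·area = 16  (B↔C swapped to make it positive)
  edge (18, 4)→(20, 8): d=(2,4) inclusive
  edge (20, 8)→(16, 8): d=(-4,0) inclusive
  edge (16, 8)→(18, 4): d=(2,-4) inclusive
    (8,3)@(17, 7): e=[10,4,2] → █
    (9,3)@(19, 7): e=[2,4,10] → █
    (8,4)@(17, 9): e=[14,-4,6] → ·
    (9,4)@(19, 9): e=[6,-4,14] → ·
  covered (2 px):
    · · · · · · · · · ·
    · · · · · · · · · ·
    · · · · · · · · · ·
    · · · · · · · · █ █
    · · · · · · · · · ·
    · · · · · · · · · ·
T2:
  2·area = 44  (B↔C swapped to make it positive)
  edge (0, 0)→(4, 0): d=(4,0) inclusive
  edge (4, 0)→(17, 11): d=(13,11) inclusive
  edge (17, 11)→(0, 0): d=(-17,-11) inclusive
    (1,0)@(3, 1): e=[4,24,16] → █
    (2,0)@(5, 1): e=[4,2,38] → █
    (3,0)@(7, 1): e=[4,-20,60] → ·
    (1,1)@(3, 3): e=[12,50,-18] → ·
    (2,1)@(5, 3): e=[12,28,4] → █
    (3,1)@(7, 3): e=[12,6,26] → █
    (4,1)@(9, 3): e=[12,-16,48] → ·
    (2,2)@(5, 5): e=[20,54,-30] → ·
    (3,2)@(7, 5): e=[20,32,-8] → ·
    (4,2)@(9, 5): e=[20,10,14] → █
    (5,2)@(11, 5): e=[20,-12,36] → ·
    (4,3)@(9, 7): e=[28,36,-20] → ·
    (8,5)@(17, 11): e=[44,0,0] → █  [on edge]
  covered (7 px):
    · █ █ · · · · · · ·
    · · █ █ · · · · · ·
    · · · · █ · · · · ·
    · · · · · █ · · · ·
    · · · · · · · · · ·
    · · · · · · · · █ ·
T3:
  2·area = 6  (B↔C swapped to make it positive)
  edge (12, 6)→(10, 4): d=(-2,-2) inclusive
  edge (10, 4)→(18, 9): d=(8,5) inclusive
  edge (18, 9)→(12, 6): d=(-6,-3) inclusive
    (3,0)@(7, 1): e=[0,-9,15] → ·  [on edge]
    (4,1)@(9, 3): e=[0,-3,9] → ·  [on edge]
    (5,2)@(11, 5): e=[0,3,3] → █  [on edge]
    (6,2)@(13, 5): e=[4,-7,9] → ·
    (5,3)@(11, 7): e=[-4,19,-9] → ·
    (6,3)@(13, 7): e=[0,9,-3] → ·  [on edge]
    (7,4)@(15, 9): e=[0,15,-9] → ·  [on edge]
    (8,5)@(17, 11): e=[0,21,-15] → ·  [on edge]
  covered (1 px):
    · · · · · · · · · ·
    · · · · · · · · · ·
    · · · · · █ · · · ·
    · · · · · · · · · ·
    · · · · · · · · · ·
    · · · · · · · · · ·

Final: 22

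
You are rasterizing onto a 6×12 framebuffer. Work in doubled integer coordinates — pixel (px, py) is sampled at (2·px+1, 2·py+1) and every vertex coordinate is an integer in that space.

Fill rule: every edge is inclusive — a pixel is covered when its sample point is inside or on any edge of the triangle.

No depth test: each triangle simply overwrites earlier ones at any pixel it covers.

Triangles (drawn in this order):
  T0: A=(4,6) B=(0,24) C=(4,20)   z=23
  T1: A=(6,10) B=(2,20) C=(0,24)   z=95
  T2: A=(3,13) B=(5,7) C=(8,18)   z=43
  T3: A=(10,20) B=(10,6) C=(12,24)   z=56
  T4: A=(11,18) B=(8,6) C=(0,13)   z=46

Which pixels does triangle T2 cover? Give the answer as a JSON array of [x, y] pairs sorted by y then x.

T0:
  2·area = 56  (B↔C swapped to make it positive)
  edge (4, 6)→(4, 20): d=(0,14) inclusive
  edge (4, 20)→(0, 24): d=(-4,4) inclusive
  edge (0, 24)→(4, 6): d=(4,-18) inclusive
    (1,5)@(3, 11): e=[14,40,2] → X
    (2,5)@(5, 11): e=[-14,32,38] → .
    (1,6)@(3, 13): e=[14,32,10] → X
    (2,6)@(5, 13): e=[-14,24,46] → .
    (5,6)@(11, 13): e=[-98,0,154] → .  [on edge]
    (1,7)@(3, 15): e=[14,24,18] → X
    (2,7)@(5, 15): e=[-14,16,54] → .
    (4,7)@(9, 15): e=[-70,0,126] → .  [on edge]
    (1,8)@(3, 17): e=[14,16,26] → X
    (2,8)@(5, 17): e=[-14,8,62] → .
    (3,8)@(7, 17): e=[-42,0,98] → .  [on edge]
    (1,9)@(3, 19): e=[14,8,34] → X
    (2,9)@(5, 19): e=[-14,0,70] → .  [on edge]
    (1,10)@(3, 21): e=[14,0,42] → X  [on edge]
    (0,11)@(1, 23): e=[42,0,14] → X  [on edge]
  covered (8 px):
    . . . . . .
    . . . . . .
    . . . . . .
    . . . . . .
    . . . . . .
    . X . . . .
    . X . . . .
    . X . . . .
    . X . . . .
    . X . . . .
    X X . . . .
    X . . . . .
T1:
  2·area = 4
  edge (6, 10)→(2, 20): d=(-4,10) inclusive
  edge (2, 20)→(0, 24): d=(-2,4) inclusive
  edge (0, 24)→(6, 10): d=(6,-14) inclusive
    (4,1)@(9, 3): e=[-2,6,0] → .  [on edge]
    (1,8)@(3, 17): e=[2,2,0] → X  [on edge]
    (2,8)@(5, 17): e=[-18,-6,28] → .
    (1,9)@(3, 19): e=[-6,-2,12] → .
  covered (1 px):
    . . . . . .
    . . . . . .
    . . . . . .
    . . . . . .
    . . . . . .
    . . . . . .
    . . . . . .
    . . . . . .
    . X . . . .
    . . . . . .
    . . . . . .
    . . . . . .
T2:
  2·area = 40
  edge (3, 13)→(5, 7): d=(2,-6) inclusive
  edge (5, 7)→(8, 18): d=(3,11) inclusive
  edge (8, 18)→(3, 13): d=(-5,-5) inclusive
    (3,0)@(7, 1): e=[0,-40,80] → .  [on edge]
    (2,3)@(5, 7): e=[0,0,40] → X  [on edge]
    (3,3)@(7, 7): e=[12,-22,50] → .
    (2,4)@(5, 9): e=[4,6,30] → X
    (3,4)@(7, 9): e=[16,-16,40] → .
    (0,5)@(1, 11): e=[-16,56,0] → .  [on edge]
    (2,5)@(5, 11): e=[8,12,20] → X
    (3,5)@(7, 11): e=[20,-10,30] → .
    (1,6)@(3, 13): e=[0,40,0] → X  [on edge]
    (3,6)@(7, 13): e=[24,-4,20] → .
    (1,7)@(3, 15): e=[4,46,-10] → .
    (2,7)@(5, 15): e=[16,24,0] → X  [on edge]
    (3,8)@(7, 17): e=[32,8,0] → X  [on edge]
    (0,9)@(1, 19): e=[0,80,-40] → .  [on edge]
    (4,9)@(9, 19): e=[48,-8,0] → .  [on edge]
    (5,10)@(11, 21): e=[64,-24,0] → .  [on edge]
  covered (8 px):
    . . . . . .
    . . . . . .
    . . . . . .
    . . X . . .
    . . X . . .
    . . X . . .
    . X X . . .
    . . X X . .
    . . . X . .
    . . . . . .
    . . . . . .
    . . . . . .
T3:
  2·area = 28
  edge (10, 20)→(10, 6): d=(0,-14) inclusive
  edge (10, 6)→(12, 24): d=(2,18) inclusive
  edge (12, 24)→(10, 20): d=(-2,-4) inclusive
    (5,7)@(11, 15): e=[14,0,14] → X  [on edge]
    (5,8)@(11, 17): e=[14,4,10] → X
    (5,9)@(11, 19): e=[14,8,6] → X
    (5,10)@(11, 21): e=[14,12,2] → X
    (5,11)@(11, 23): e=[14,16,-2] → .
  covered (4 px):
    . . . . . .
    . . . . . .
    . . . . . .
    . . . . . .
    . . . . . .
    . . . . . .
    . . . . . .
    . . . . . X
    . . . . . X
    . . . . . X
    . . . . . X
    . . . . . .
T4:
  2·area = 117  (B↔C swapped to make it positive)
  edge (11, 18)→(0, 13): d=(-11,-5) inclusive
  edge (0, 13)→(8, 6): d=(8,-7) inclusive
  edge (8, 6)→(11, 18): d=(3,12) inclusive
    (3,3)@(7, 7): e=[101,1,15] → X
    (4,3)@(9, 7): e=[111,15,-9] → .
    (2,4)@(5, 9): e=[69,3,45] → X
    (4,4)@(9, 9): e=[89,31,-3] → .
    (1,5)@(3, 11): e=[37,5,75] → X
    (4,5)@(9, 11): e=[67,47,3] → X
    (5,5)@(11, 11): e=[77,61,-21] → .
    (0,6)@(1, 13): e=[5,7,105] → X
    (5,6)@(11, 13): e=[55,77,-15] → .
    (0,7)@(1, 15): e=[-17,23,111] → .
    (1,7)@(3, 15): e=[-7,37,87] → .
    (2,7)@(5, 15): e=[3,51,63] → X
  covered (16 px):
    . . . . . .
    . . . . . .
    . . . . . .
    . . . X . .
    . . X X . .
    . X X X X .
    X X X X X .
    . . X X X .
    . . . . X .
    . . . . . .
    . . . . . .
    . . . . . .

Final: [[2,3],[2,4],[2,5],[1,6],[2,6],[2,7],[3,7],[3,8]]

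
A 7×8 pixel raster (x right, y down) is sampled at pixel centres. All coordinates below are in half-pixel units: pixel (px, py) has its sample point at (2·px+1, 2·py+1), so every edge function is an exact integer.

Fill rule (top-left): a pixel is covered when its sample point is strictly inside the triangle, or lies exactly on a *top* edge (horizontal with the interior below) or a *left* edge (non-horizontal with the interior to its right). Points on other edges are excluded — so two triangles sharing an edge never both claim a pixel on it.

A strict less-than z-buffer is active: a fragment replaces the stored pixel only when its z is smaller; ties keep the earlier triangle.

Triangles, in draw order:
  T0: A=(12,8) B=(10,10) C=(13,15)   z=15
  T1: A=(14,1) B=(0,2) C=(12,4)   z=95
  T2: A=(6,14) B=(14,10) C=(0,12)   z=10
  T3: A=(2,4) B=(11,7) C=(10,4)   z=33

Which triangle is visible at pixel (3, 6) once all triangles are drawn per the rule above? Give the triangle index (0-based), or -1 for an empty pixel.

T0:
  2·area = 16  (B↔C swapped to make it positive)
  edge (12, 8)→(13, 15): d=(1,7) right/bottom  bias=-1
  edge (13, 15)→(10, 10): d=(-3,-5) top-left  bias=+0
  edge (10, 10)→(12, 8): d=(2,-2) top-left  bias=+0
    (5,0)@(11, 1): e=[0,32,-16] → ·  [on edge]
    (3,2)@(7, 5): e=[32,0,-16] → ·  [on edge]
    (6,3)@(13, 7): e=[-8,24,0] → ·  [on edge]
    (5,4)@(11, 9): e=[8,8,0] → #  [on edge]
    (6,4)@(13, 9): e=[-6,18,4] → ·
    (4,5)@(9, 11): e=[24,-8,0] → ·  [on edge]
    (5,5)@(11, 11): e=[10,2,4] → #
    (6,5)@(13, 11): e=[-4,12,8] → ·
    (3,6)@(7, 13): e=[40,-24,0] → ·  [on edge]
    (5,6)@(11, 13): e=[12,-4,8] → ·
    (2,7)@(5, 15): e=[56,-40,0] → ·  [on edge]
    (6,7)@(13, 15): e=[0,0,16] → ·  [on edge]
  covered (2 px):
    · · · · · · ·
    · · · · · · ·
    · · · · · · ·
    · · · · · · ·
    · · · · · # ·
    · · · · · # ·
    · · · · · · ·
    · · · · · · ·
T1:
  2·area = 40  (B↔C swapped to make it positive)
  edge (14, 1)→(12, 4): d=(-2,3) right/bottom  bias=-1
  edge (12, 4)→(0, 2): d=(-12,-2) top-left  bias=+0
  edge (0, 2)→(14, 1): d=(14,-1) top-left  bias=+0
    (3,1)@(7, 3): e=[17,2,21] → #
    (4,1)@(9, 3): e=[11,6,23] → #
    (5,1)@(11, 3): e=[5,10,25] → #
    (6,1)@(13, 3): e=[-1,14,27] → ·
    (3,2)@(7, 5): e=[13,-22,49] → ·
    (4,2)@(9, 5): e=[7,-18,51] → ·
    (5,2)@(11, 5): e=[1,-14,53] → ·
  covered (3 px):
    · · · · · · ·
    · · · # # # ·
    · · · · · · ·
    · · · · · · ·
    · · · · · · ·
    · · · · · · ·
    · · · · · · ·
    · · · · · · ·
T2:
  2·area = 40  (B↔C swapped to make it positive)
  edge (6, 14)→(0, 12): d=(-6,-2) top-left  bias=+0
  edge (0, 12)→(14, 10): d=(14,-2) top-left  bias=+0
  edge (14, 10)→(6, 14): d=(-8,4) right/bottom  bias=-1
    (3,5)@(7, 11): e=[20,0,20] → #  [on edge]
    (4,5)@(9, 11): e=[24,4,12] → #
    (5,5)@(11, 11): e=[28,8,4] → #
    (6,5)@(13, 11): e=[32,12,-4] → ·
    (1,6)@(3, 13): e=[0,20,20] → #  [on edge]
    (2,6)@(5, 13): e=[4,24,12] → #
    (4,6)@(9, 13): e=[12,32,-4] → ·
    (5,6)@(11, 13): e=[16,36,-12] → ·
    (1,7)@(3, 15): e=[-12,48,4] → ·
    (2,7)@(5, 15): e=[-8,52,-4] → ·
    (3,7)@(7, 15): e=[-4,56,-12] → ·
    (4,7)@(9, 15): e=[0,60,-20] → ·  [on edge]
  covered (6 px):
    · · · · · · ·
    · · · · · · ·
    · · · · · · ·
    · · · · · · ·
    · · · · · · ·
    · · · # # # ·
    · # # # · · ·
    · · · · · · ·
T3:
  2·area = 24  (B↔C swapped to make it positive)
  edge (2, 4)→(10, 4): d=(8,0) top-left  bias=+0
  edge (10, 4)→(11, 7): d=(1,3) right/bottom  bias=-1
  edge (11, 7)→(2, 4): d=(-9,-3) top-left  bias=+0
    (4,0)@(9, 1): e=[-24,0,48] → ·  [on edge]
    (2,2)@(5, 5): e=[8,16,0] → #  [on edge]
    (3,2)@(7, 5): e=[8,10,6] → #
    (4,2)@(9, 5): e=[8,4,12] → #
    (5,2)@(11, 5): e=[8,-2,18] → ·
    (2,3)@(5, 7): e=[24,18,-18] → ·
    (3,3)@(7, 7): e=[24,12,-12] → ·
    (4,3)@(9, 7): e=[24,6,-6] → ·
    (5,3)@(11, 7): e=[24,0,0] → ·  [on edge]
    (6,6)@(13, 13): e=[72,0,-48] → ·  [on edge]
  covered (3 px):
    · · · · · · ·
    · · · · · · ·
    · · # # # · ·
    · · · · · · ·
    · · · · · · ·
    · · · · · · ·
    · · · · · · ·
    · · · · · · ·

Z-buffer (winner per pixel, '.' = empty):
  . . . . . . .
  . . . 1 1 1 .
  . . 3 3 3 . .
  . . . . . . .
  . . . . . 0 .
  . . . 2 2 2 .
  . 2 2 2 . . .
  . . . . . . .

Answer: 2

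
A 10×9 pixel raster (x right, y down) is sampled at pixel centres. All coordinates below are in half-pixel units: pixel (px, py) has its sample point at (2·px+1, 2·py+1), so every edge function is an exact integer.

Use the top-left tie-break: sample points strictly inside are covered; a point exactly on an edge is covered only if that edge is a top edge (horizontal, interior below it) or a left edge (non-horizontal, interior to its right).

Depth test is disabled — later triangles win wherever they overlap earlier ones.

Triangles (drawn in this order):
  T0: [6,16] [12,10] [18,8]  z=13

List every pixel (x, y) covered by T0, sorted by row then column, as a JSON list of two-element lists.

T0:
  2·area = 24
  edge (6, 16)→(12, 10): d=(6,-6) top-left  bias=+0
  edge (12, 10)→(18, 8): d=(6,-2) top-left  bias=+0
  edge (18, 8)→(6, 16): d=(-12,8) right/bottom  bias=-1
    (9,1)@(19, 3): e=[0,-28,52] → ·  [on edge]
    (8,2)@(17, 5): e=[0,-20,44] → ·  [on edge]
    (7,3)@(15, 7): e=[0,-12,36] → ·  [on edge]
    (6,4)@(13, 9): e=[0,-4,28] → ·  [on edge]
    (7,4)@(15, 9): e=[12,0,12] → #  [on edge]
    (8,4)@(17, 9): e=[24,4,-4] → ·
    (4,5)@(9, 11): e=[-12,0,36] → ·  [on edge]
    (5,5)@(11, 11): e=[0,4,20] → #  [on edge]
    (6,5)@(13, 11): e=[12,8,4] → #
    (7,5)@(15, 11): e=[24,12,-12] → ·
    (1,6)@(3, 13): e=[-36,0,60] → ·  [on edge]
    (4,6)@(9, 13): e=[0,12,12] → #  [on edge]
    (3,7)@(7, 15): e=[0,20,4] → #  [on edge]
    (2,8)@(5, 17): e=[0,28,-4] → ·  [on edge]
  covered (5 px):
    · · · · · · · · · ·
    · · · · · · · · · ·
    · · · · · · · · · ·
    · · · · · · · · · ·
    · · · · · · · # · ·
    · · · · · # # · · ·
    · · · · # · · · · ·
    · · · # · · · · · ·
    · · · · · · · · · ·

Answer: [[7,4],[5,5],[6,5],[4,6],[3,7]]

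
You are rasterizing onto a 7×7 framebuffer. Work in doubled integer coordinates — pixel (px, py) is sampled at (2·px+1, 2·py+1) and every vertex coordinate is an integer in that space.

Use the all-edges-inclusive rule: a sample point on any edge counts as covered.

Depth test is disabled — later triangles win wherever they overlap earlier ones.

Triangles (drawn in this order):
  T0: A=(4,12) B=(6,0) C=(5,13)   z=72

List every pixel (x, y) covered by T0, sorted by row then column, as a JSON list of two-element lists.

T0:
  2·area = 14
  edge (4, 12)→(6, 0): d=(2,-12) inclusive
  edge (6, 0)→(5, 13): d=(-1,13) inclusive
  edge (5, 13)→(4, 12): d=(-1,-1) inclusive
    (2,3)@(5, 7): e=[2,6,6] → X
    (3,3)@(7, 7): e=[26,-20,8] → .
    (0,4)@(1, 9): e=[-42,56,0] → .  [on edge]
    (2,4)@(5, 9): e=[6,4,4] → X
    (3,4)@(7, 9): e=[30,-22,6] → .
    (1,5)@(3, 11): e=[-14,28,0] → .  [on edge]
    (2,5)@(5, 11): e=[10,2,2] → X
    (3,5)@(7, 11): e=[34,-24,4] → .
    (2,6)@(5, 13): e=[14,0,0] → X  [on edge]
    (3,6)@(7, 13): e=[38,-26,2] → .
  covered (4 px):
    . . . . . . .
    . . . . . . .
    . . . . . . .
    . . X . . . .
    . . X . . . .
    . . X . . . .
    . . X . . . .

Result: [[2,3],[2,4],[2,5],[2,6]]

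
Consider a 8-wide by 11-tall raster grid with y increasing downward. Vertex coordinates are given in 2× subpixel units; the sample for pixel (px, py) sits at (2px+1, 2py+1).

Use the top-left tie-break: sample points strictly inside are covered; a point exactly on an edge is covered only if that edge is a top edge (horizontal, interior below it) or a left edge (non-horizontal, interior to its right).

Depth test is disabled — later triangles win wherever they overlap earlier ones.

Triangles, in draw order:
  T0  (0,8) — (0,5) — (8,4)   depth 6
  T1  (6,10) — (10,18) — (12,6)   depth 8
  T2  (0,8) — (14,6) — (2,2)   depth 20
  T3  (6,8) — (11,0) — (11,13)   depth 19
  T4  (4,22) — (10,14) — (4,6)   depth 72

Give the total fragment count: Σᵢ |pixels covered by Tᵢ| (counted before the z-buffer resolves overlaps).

T0:
  2·area = 24
  edge (0, 8)→(0, 5): d=(0,-3) top-left  bias=+0
  edge (0, 5)→(8, 4): d=(8,-1) top-left  bias=+0
  edge (8, 4)→(0, 8): d=(-8,4) right/bottom  bias=-1
    (0,2)@(1, 5): e=[3,1,20] → X
    (1,2)@(3, 5): e=[9,3,12] → X
    (2,2)@(5, 5): e=[15,5,4] → X
    (3,2)@(7, 5): e=[21,7,-4] → .
    (0,3)@(1, 7): e=[3,17,4] → X
    (1,3)@(3, 7): e=[9,19,-4] → .
    (2,3)@(5, 7): e=[15,21,-12] → .
    (0,4)@(1, 9): e=[3,33,-12] → .
  covered (4 px):
    . . . . . . . .
    . . . . . . . .
    X X X . . . . .
    X . . . . . . .
    . . . . . . . .
    . . . . . . . .
    . . . . . . . .
    . . . . . . . .
    . . . . . . . .
    . . . . . . . .
    . . . . . . . .
T1:
  2·area = 64  (B↔C swapped to make it positive)
  edge (6, 10)→(12, 6): d=(6,-4) top-left  bias=+0
  edge (12, 6)→(10, 18): d=(-2,12) right/bottom  bias=-1
  edge (10, 18)→(6, 10): d=(-4,-8) top-left  bias=+0
    (5,3)@(11, 7): e=[2,10,52] → X
    (6,3)@(13, 7): e=[10,-14,68] → .
    (4,4)@(9, 9): e=[6,30,28] → X
    (6,4)@(13, 9): e=[22,-18,60] → .
    (3,5)@(7, 11): e=[10,50,4] → X
    (6,5)@(13, 11): e=[34,-22,52] → .
    (3,6)@(7, 13): e=[22,46,-4] → .
    (4,6)@(9, 13): e=[30,22,12] → X
    (5,6)@(11, 13): e=[38,-2,28] → .
    (4,7)@(9, 15): e=[42,18,4] → X
    (5,7)@(11, 15): e=[50,-6,20] → .
    (4,8)@(9, 17): e=[54,14,-4] → .
  covered (8 px):
    . . . . . . . .
    . . . . . . . .
    . . . . . . . .
    . . . . . X . .
    . . . . X X . .
    . . . X X X . .
    . . . . X . . .
    . . . . X . . .
    . . . . . . . .
    . . . . . . . .
    . . . . . . . .
T2:
  2·area = 80  (B↔C swapped to make it positive)
  edge (0, 8)→(2, 2): d=(2,-6) top-left  bias=+0
  edge (2, 2)→(14, 6): d=(12,4) right/bottom  bias=-1
  edge (14, 6)→(0, 8): d=(-14,2) right/bottom  bias=-1
    (1,1)@(3, 3): e=[8,8,64] → X
    (2,1)@(5, 3): e=[20,0,60] → .  [on edge]
    (0,2)@(1, 5): e=[0,40,40] → X  [on edge]
    (2,2)@(5, 5): e=[24,24,32] → X
    (3,2)@(7, 5): e=[36,16,28] → X
    (4,2)@(9, 5): e=[48,8,24] → X
    (5,2)@(11, 5): e=[60,0,20] → .  [on edge]
    (0,3)@(1, 7): e=[4,64,12] → X
    (3,3)@(7, 7): e=[40,40,0] → .  [on edge]
    (4,3)@(9, 7): e=[52,32,-4] → .
    (0,4)@(1, 9): e=[8,88,-16] → .
    (1,4)@(3, 9): e=[20,80,-20] → .
  covered (9 px):
    . . . . . . . .
    . X . . . . . .
    X X X X X . . .
    X X X . . . . .
    . . . . . . . .
    . . . . . . . .
    . . . . . . . .
    . . . . . . . .
    . . . . . . . .
    . . . . . . . .
    . . . . . . . .
T3:
  2·area = 65
  edge (6, 8)→(11, 0): d=(5,-8) top-left  bias=+0
  edge (11, 0)→(11, 13): d=(0,13) right/bottom  bias=-1
  edge (11, 13)→(6, 8): d=(-5,-5) top-left  bias=+0
    (5,0)@(11, 1): e=[5,0,60] → .  [on edge]
    (0,1)@(1, 3): e=[-65,130,0] → .  [on edge]
    (5,1)@(11, 3): e=[15,0,50] → .  [on edge]
    (1,2)@(3, 5): e=[-39,104,0] → .  [on edge]
    (4,2)@(9, 5): e=[9,26,30] → X
    (5,2)@(11, 5): e=[25,0,40] → .  [on edge]
    (2,3)@(5, 7): e=[-13,78,0] → .  [on edge]
    (3,3)@(7, 7): e=[3,52,10] → X
    (5,3)@(11, 7): e=[35,0,30] → .  [on edge]
    (3,4)@(7, 9): e=[13,52,0] → X  [on edge]
    (5,4)@(11, 9): e=[45,0,20] → .  [on edge]
    (3,5)@(7, 11): e=[23,52,-10] → .
    (4,5)@(9, 11): e=[39,26,0] → X  [on edge]
    (5,5)@(11, 11): e=[55,0,10] → .  [on edge]
    (5,6)@(11, 13): e=[65,0,0] → .  [on edge]
    (5,7)@(11, 15): e=[75,0,-10] → .  [on edge]
    (6,7)@(13, 15): e=[91,-26,0] → .  [on edge]
    (5,8)@(11, 17): e=[85,0,-20] → .  [on edge]
    (7,8)@(15, 17): e=[117,-52,0] → .  [on edge]
    (5,9)@(11, 19): e=[95,0,-30] → .  [on edge]
    (5,10)@(11, 21): e=[105,0,-40] → .  [on edge]
  covered (6 px):
    . . . . . . . .
    . . . . . . . .
    . . . . X . . .
    . . . X X . . .
    . . . X X . . .
    . . . . X . . .
    . . . . . . . .
    . . . . . . . .
    . . . . . . . .
    . . . . . . . .
    . . . . . . . .
T4:
  2·area = 96  (B↔C swapped to make it positive)
  edge (4, 22)→(4, 6): d=(0,-16) top-left  bias=+0
  edge (4, 6)→(10, 14): d=(6,8) right/bottom  bias=-1
  edge (10, 14)→(4, 22): d=(-6,8) right/bottom  bias=-1
    (2,4)@(5, 9): e=[16,10,70] → X
    (3,4)@(7, 9): e=[48,-6,54] → .
    (2,5)@(5, 11): e=[16,22,58] → X
    (3,5)@(7, 11): e=[48,6,42] → X
    (4,5)@(9, 11): e=[80,-10,26] → .
    (2,6)@(5, 13): e=[16,34,46] → X
    (4,6)@(9, 13): e=[80,2,14] → X
    (5,6)@(11, 13): e=[112,-14,-2] → .
    (2,7)@(5, 15): e=[16,46,34] → X
    (5,7)@(11, 15): e=[112,-2,-14] → .
    (2,8)@(5, 17): e=[16,58,22] → X
    (4,8)@(9, 17): e=[80,26,-10] → .
  covered (12 px):
    . . . . . . . .
    . . . . . . . .
    . . . . . . . .
    . . . . . . . .
    . . X . . . . .
    . . X X . . . .
    . . X X X . . .
    . . X X X . . .
    . . X X . . . .
    . . X . . . . .
    . . . . . . . .

Answer: 39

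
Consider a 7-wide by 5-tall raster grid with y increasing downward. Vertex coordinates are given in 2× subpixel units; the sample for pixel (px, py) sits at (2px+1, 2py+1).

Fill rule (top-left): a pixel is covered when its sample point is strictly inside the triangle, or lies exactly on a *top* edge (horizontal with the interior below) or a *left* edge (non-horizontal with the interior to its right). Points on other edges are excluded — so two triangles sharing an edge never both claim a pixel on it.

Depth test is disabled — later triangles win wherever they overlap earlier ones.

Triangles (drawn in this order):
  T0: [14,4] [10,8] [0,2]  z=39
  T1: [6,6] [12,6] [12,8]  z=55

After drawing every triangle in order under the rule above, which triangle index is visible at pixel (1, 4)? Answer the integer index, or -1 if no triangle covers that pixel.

T0:
  2·area = 64
  edge (14, 4)→(10, 8): d=(-4,4) right/bottom  bias=-1
  edge (10, 8)→(0, 2): d=(-10,-6) top-left  bias=+0
  edge (0, 2)→(14, 4): d=(14,2) right/bottom  bias=-1
    (1,1)@(3, 3): e=[48,8,8] → #
    (2,1)@(5, 3): e=[40,20,4] → #
    (3,1)@(7, 3): e=[32,32,0] → ·  [on edge]
    (1,2)@(3, 5): e=[40,-12,36] → ·
    (2,2)@(5, 5): e=[32,0,32] → #  [on edge]
    (3,2)@(7, 5): e=[24,12,28] → #
    (4,2)@(9, 5): e=[16,24,24] → #
    (5,2)@(11, 5): e=[8,36,20] → #
    (6,2)@(13, 5): e=[0,48,16] → ·  [on edge]
    (2,3)@(5, 7): e=[24,-20,60] → ·
    (3,3)@(7, 7): e=[16,-8,56] → ·
    (4,3)@(9, 7): e=[8,4,52] → #
    (5,3)@(11, 7): e=[0,16,48] → ·  [on edge]
    (4,4)@(9, 9): e=[0,-16,80] → ·  [on edge]
  covered (7 px):
    · · · · · · ·
    · # # · · · ·
    · · # # # # ·
    · · · · # · ·
    · · · · · · ·
T1:
  2·area = 12
  edge (6, 6)→(12, 6): d=(6,0) top-left  bias=+0
  edge (12, 6)→(12, 8): d=(0,2) right/bottom  bias=-1
  edge (12, 8)→(6, 6): d=(-6,-2) top-left  bias=+0
    (1,2)@(3, 5): e=[-6,18,0] → ·  [on edge]
    (4,3)@(9, 7): e=[6,6,0] → #  [on edge]
    (5,3)@(11, 7): e=[6,2,4] → #
    (6,3)@(13, 7): e=[6,-2,8] → ·
    (4,4)@(9, 9): e=[18,6,-12] → ·
    (5,4)@(11, 9): e=[18,2,-8] → ·
  covered (2 px):
    · · · · · · ·
    · · · · · · ·
    · · · · · · ·
    · · · · # # ·
    · · · · · · ·

Z-buffer (winner per pixel, '.' = empty):
  . . . . . . .
  . 0 0 . . . .
  . . 0 0 0 0 .
  . . . . 1 1 .
  . . . . . . .

Answer: -1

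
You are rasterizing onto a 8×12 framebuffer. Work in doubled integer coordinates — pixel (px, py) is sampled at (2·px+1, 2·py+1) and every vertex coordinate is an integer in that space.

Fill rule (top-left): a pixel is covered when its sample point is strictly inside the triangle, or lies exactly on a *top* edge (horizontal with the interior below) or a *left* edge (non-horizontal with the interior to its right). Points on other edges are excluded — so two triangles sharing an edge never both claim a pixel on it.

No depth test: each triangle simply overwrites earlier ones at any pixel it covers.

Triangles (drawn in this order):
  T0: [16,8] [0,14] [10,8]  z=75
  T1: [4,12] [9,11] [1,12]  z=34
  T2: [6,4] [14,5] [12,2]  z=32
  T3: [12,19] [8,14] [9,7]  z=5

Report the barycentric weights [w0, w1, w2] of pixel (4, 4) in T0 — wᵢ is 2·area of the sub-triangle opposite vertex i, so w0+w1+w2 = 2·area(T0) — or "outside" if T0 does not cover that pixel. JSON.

T0:
  2·area = 36
  edge (16, 8)→(0, 14): d=(-16,6) right/bottom  bias=-1
  edge (0, 14)→(10, 8): d=(10,-6) top-left  bias=+0
  edge (10, 8)→(16, 8): d=(6,0) top-left  bias=+0
    (7,2)@(15, 5): e=[54,0,-18] → ·  [on edge]
    (4,4)@(9, 9): e=[26,4,6] → #
    (5,4)@(11, 9): e=[14,16,6] → #
    (6,4)@(13, 9): e=[2,28,6] → #
    (7,4)@(15, 9): e=[-10,40,6] → ·
    (2,5)@(5, 11): e=[18,0,18] → #  [on edge]
    (3,5)@(7, 11): e=[6,12,18] → #
    (4,5)@(9, 11): e=[-6,24,18] → ·
    (5,5)@(11, 11): e=[-18,36,18] → ·
    (6,5)@(13, 11): e=[-30,48,18] → ·
    (2,6)@(5, 13): e=[-14,20,30] → ·
    (3,6)@(7, 13): e=[-26,32,30] → ·
  covered (5 px):
    · · · · · · · ·
    · · · · · · · ·
    · · · · · · · ·
    · · · · · · · ·
    · · · · # # # ·
    · · # # · · · ·
    · · · · · · · ·
    · · · · · · · ·
    · · · · · · · ·
    · · · · · · · ·
    · · · · · · · ·
    · · · · · · · ·
T1:
  2·area = 3  (B↔C swapped to make it positive)
  edge (4, 12)→(1, 12): d=(-3,0) right/bottom  bias=-1
  edge (1, 12)→(9, 11): d=(8,-1) top-left  bias=+0
  edge (9, 11)→(4, 12): d=(-5,1) right/bottom  bias=-1
    (4,5)@(9, 11): e=[3,0,0] → ·  [on edge]
  covered (0 px):
    · · · · · · · ·
    · · · · · · · ·
    · · · · · · · ·
    · · · · · · · ·
    · · · · · · · ·
    · · · · · · · ·
    · · · · · · · ·
    · · · · · · · ·
    · · · · · · · ·
    · · · · · · · ·
    · · · · · · · ·
    · · · · · · · ·
T2:
  2·area = 22  (B↔C swapped to make it positive)
  edge (6, 4)→(12, 2): d=(6,-2) top-left  bias=+0
  edge (12, 2)→(14, 5): d=(2,3) right/bottom  bias=-1
  edge (14, 5)→(6, 4): d=(-8,-1) top-left  bias=+0
    (7,0)@(15, 1): e=[0,-11,33] → ·  [on edge]
    (4,1)@(9, 3): e=[0,11,11] → #  [on edge]
    (5,1)@(11, 3): e=[4,5,13] → #
    (6,1)@(13, 3): e=[8,-1,15] → ·
    (1,2)@(3, 5): e=[0,33,-11] → ·  [on edge]
    (4,2)@(9, 5): e=[12,15,-5] → ·
    (5,2)@(11, 5): e=[16,9,-3] → ·
  covered (2 px):
    · · · · · · · ·
    · · · · # # · ·
    · · · · · · · ·
    · · · · · · · ·
    · · · · · · · ·
    · · · · · · · ·
    · · · · · · · ·
    · · · · · · · ·
    · · · · · · · ·
    · · · · · · · ·
    · · · · · · · ·
    · · · · · · · ·
T3:
  2·area = 33
  edge (12, 19)→(8, 14): d=(-4,-5) top-left  bias=+0
  edge (8, 14)→(9, 7): d=(1,-7) top-left  bias=+0
  edge (9, 7)→(12, 19): d=(3,12) right/bottom  bias=-1
    (4,3)@(9, 7): e=[33,0,0] → ·  [on edge]
    (4,4)@(9, 9): e=[25,2,6] → #
    (5,4)@(11, 9): e=[35,16,-18] → ·
    (4,5)@(9, 11): e=[17,4,12] → #
    (5,5)@(11, 11): e=[27,18,-12] → ·
    (4,6)@(9, 13): e=[9,6,18] → #
    (5,6)@(11, 13): e=[19,20,-6] → ·
    (4,7)@(9, 15): e=[1,8,24] → #
    (5,7)@(11, 15): e=[11,22,0] → ·  [on edge]
    (4,8)@(9, 17): e=[-7,10,30] → ·
    (5,8)@(11, 17): e=[3,24,6] → #
    (6,8)@(13, 17): e=[13,38,-18] → ·
    (3,10)@(7, 21): e=[-33,0,66] → ·  [on edge]
    (6,11)@(13, 23): e=[-11,44,0] → ·  [on edge]
  covered (5 px):
    · · · · · · · ·
    · · · · · · · ·
    · · · · · · · ·
    · · · · · · · ·
    · · · · # · · ·
    · · · · # · · ·
    · · · · # · · ·
    · · · · # · · ·
    · · · · · # · ·
    · · · · · · · ·
    · · · · · · · ·
    · · · · · · · ·

Final: [4,6,26]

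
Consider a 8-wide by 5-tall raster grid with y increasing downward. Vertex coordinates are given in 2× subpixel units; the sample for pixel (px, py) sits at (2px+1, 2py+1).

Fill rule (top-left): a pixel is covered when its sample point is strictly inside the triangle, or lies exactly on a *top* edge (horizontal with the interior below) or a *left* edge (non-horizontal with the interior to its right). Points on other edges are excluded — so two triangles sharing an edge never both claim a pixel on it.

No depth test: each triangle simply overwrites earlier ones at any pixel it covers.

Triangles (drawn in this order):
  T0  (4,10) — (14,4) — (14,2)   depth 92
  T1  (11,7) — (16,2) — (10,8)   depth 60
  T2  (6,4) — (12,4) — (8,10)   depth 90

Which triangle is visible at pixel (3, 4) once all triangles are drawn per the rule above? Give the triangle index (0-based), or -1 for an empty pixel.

T0:
  2·area = 20  (B↔C swapped to make it positive)
  edge (4, 10)→(14, 2): d=(10,-8) top-left  bias=+0
  edge (14, 2)→(14, 4): d=(0,2) right/bottom  bias=-1
  edge (14, 4)→(4, 10): d=(-10,6) right/bottom  bias=-1
    (6,1)@(13, 3): e=[2,2,16] → #
    (7,1)@(15, 3): e=[18,-2,4] → ·
    (5,2)@(11, 5): e=[6,6,8] → #
    (6,2)@(13, 5): e=[22,2,-4] → ·
    (4,3)@(9, 7): e=[10,10,0] → ·  [on edge]
    (5,3)@(11, 7): e=[26,6,-12] → ·
  covered (2 px):
    · · · · · · · ·
    · · · · · · # ·
    · · · · · # · ·
    · · · · · · · ·
    · · · · · · · ·
T1:
  degenerate (2·area = 0) — covers nothing
T2:
  2·area = 36
  edge (6, 4)→(12, 4): d=(6,0) top-left  bias=+0
  edge (12, 4)→(8, 10): d=(-4,6) right/bottom  bias=-1
  edge (8, 10)→(6, 4): d=(-2,-6) top-left  bias=+0
    (2,0)@(5, 1): e=[-18,54,0] → ·  [on edge]
    (3,2)@(7, 5): e=[6,26,4] → #
    (4,2)@(9, 5): e=[6,14,16] → #
    (5,2)@(11, 5): e=[6,2,28] → #
    (6,2)@(13, 5): e=[6,-10,40] → ·
    (3,3)@(7, 7): e=[18,18,0] → #  [on edge]
    (5,3)@(11, 7): e=[18,-6,24] → ·
    (3,4)@(7, 9): e=[30,10,-4] → ·
    (4,4)@(9, 9): e=[30,-2,8] → ·
  covered (5 px):
    · · · · · · · ·
    · · · · · · · ·
    · · · # # # · ·
    · · · # # · · ·
    · · · · · · · ·

Z-buffer (winner per pixel, '.' = empty):
  . . . . . . . .
  . . . . . . 0 .
  . . . 2 2 2 . .
  . . . 2 2 . . .
  . . . . . . . .

Result: -1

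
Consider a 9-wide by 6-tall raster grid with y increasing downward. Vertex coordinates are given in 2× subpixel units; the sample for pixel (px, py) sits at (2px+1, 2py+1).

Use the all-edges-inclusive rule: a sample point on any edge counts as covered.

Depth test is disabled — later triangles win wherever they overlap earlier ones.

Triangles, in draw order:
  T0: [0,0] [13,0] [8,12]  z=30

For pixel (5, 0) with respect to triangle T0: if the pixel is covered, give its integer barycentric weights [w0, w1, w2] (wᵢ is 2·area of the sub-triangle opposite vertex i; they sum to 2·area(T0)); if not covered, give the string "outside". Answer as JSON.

T0:
  2·area = 156
  edge (0, 0)→(13, 0): d=(13,0) inclusive
  edge (13, 0)→(8, 12): d=(-5,12) inclusive
  edge (8, 12)→(0, 0): d=(-8,-12) inclusive
    (0,0)@(1, 1): e=[13,139,4] → #
    (1,0)@(3, 1): e=[13,115,28] → #
    (2,0)@(5, 1): e=[13,91,52] → #
    (3,0)@(7, 1): e=[13,67,76] → #
    (4,0)@(9, 1): e=[13,43,100] → #
    (5,0)@(11, 1): e=[13,19,124] → #
    (6,0)@(13, 1): e=[13,-5,148] → ·
    (0,1)@(1, 3): e=[39,129,-12] → ·
    (1,1)@(3, 3): e=[39,105,12] → #
    (6,1)@(13, 3): e=[39,-15,132] → ·
    (1,2)@(3, 5): e=[65,95,-4] → ·
    (2,2)@(5, 5): e=[65,71,20] → #
  covered (19 px):
    # # # # # # · · ·
    · # # # # # · · ·
    · · # # # · · · ·
    · · # # # · · · ·
    · · · # # · · · ·
    · · · · · · · · ·

Result: [19,124,13]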